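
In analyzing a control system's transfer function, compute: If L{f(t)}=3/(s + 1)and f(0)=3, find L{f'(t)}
L{f'(t)} = s·F(s) - f(0) = 3s/(s+1)-3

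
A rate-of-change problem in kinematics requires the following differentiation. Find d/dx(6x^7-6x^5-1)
Power rule: d/dx(ax^n)=n·a·x^(n-1)
Term by term: 42·x^6 - 30·x^4

Answer: 42x^6 - 30x^4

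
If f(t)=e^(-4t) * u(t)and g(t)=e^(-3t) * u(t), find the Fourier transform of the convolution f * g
By the convolution theorem: F{f * g}=F(omega) * G(omega)
F(omega)=1/(4 + j * omega), G(omega)=1/(3 + j * omega)
F{f * g}=1/((4 + j * omega)(3 + j * omega))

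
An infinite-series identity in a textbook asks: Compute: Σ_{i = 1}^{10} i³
Using formula: Σ i^3 = [n(n + 1)/2]² = [10·11/2]² = 3025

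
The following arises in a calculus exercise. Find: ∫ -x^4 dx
Using power rule: ∫ -x^4 dx = -1/5 x^5 + C = (-1/5)x^5 + C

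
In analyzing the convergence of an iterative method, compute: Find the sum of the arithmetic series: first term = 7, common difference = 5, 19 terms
Last term: a_n=7+(19-1)·5=97
Sum=n(a_1+a_n)/2=19(7+97)/2=988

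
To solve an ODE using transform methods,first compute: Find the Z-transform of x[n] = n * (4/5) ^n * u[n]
Using the property Z{n*a^n*u[n]}=az/(z-a)^2
With a=4/5: X(z)=(4/5)z/(z - 4/5)^2, |z| > 4/5

Answer: (4/5)z/(z - 4/5)^2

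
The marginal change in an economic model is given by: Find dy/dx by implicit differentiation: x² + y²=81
Differentiate both sides: 2x+2y·(dy/dx)=0
Solve: dy/dx=-2x/(2y)=-x/y

Answer: dy/dx=-x/y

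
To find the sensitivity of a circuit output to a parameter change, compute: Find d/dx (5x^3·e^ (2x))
Product rule: (fg)'=f'g+fg'
f=5x^3, f'=15x^2
g=e^(2x), g'=2·e^(2x)

Answer: 15x^2·e^(2x)+10x^3·e^(2x)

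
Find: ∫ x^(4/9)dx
Power rule: ∫ x^(4/9) dx=x^(13/9)/(13/9) + C

Answer: (9/13)·x^(13/9) + C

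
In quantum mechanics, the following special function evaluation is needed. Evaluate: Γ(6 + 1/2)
Γ(n + 1/2) = (2n)!√π/(4^n·n!)
= 479001600√π/(4096·720) = (10395/64)·√π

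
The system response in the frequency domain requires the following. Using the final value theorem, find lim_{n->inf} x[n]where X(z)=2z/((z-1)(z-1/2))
Final value theorem: lim x[n]=lim_{z->1} (z-1)*X(z)
(z-1)*X(z)=2z/(z-1/2)
As z->1: 2/(1-1/2)=2/(1/2)=4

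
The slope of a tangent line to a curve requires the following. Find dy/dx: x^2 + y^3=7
Differentiate: 2x + 3y^2·(dy/dx)=0
dy/dx=-2x/(3y^2)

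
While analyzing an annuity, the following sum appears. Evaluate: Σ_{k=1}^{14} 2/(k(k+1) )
Partial fractions: 2/(k(k + 1))=2/k - 2/(k + 1)
Telescoping sum: 2(1 - 1/15)=2·14/15

Answer: 28/15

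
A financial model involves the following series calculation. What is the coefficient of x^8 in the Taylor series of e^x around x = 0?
Taylor series of e^x = Σ x^n/n!
Coefficient of x^8 = 1/8! = 1/40320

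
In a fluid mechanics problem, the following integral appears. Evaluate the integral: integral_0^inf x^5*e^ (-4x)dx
This is a Gamma integral. Substitute u=4x (du=4 dx):
integral_0^inf x^5 * e^(-4x) dx=(1/4^6) integral_0^inf u^5 * e^(-u) du
=Gamma(6)/4^6=5!/4^6=120/4096

Answer: 15/512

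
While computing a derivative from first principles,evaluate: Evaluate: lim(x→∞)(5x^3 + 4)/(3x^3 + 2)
Divide numerator and denominator by x^3:
lim (5 + 4/x^3)/(3 + 2/x^3)=5/3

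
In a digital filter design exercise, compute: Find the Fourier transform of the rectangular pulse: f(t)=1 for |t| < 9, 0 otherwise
F(omega) = integral from -9 to 9 of e^(-j*omega*t) dt
= 2*sin(9*omega)/omega = 18*sinc(9*omega/pi)

Answer: 2*sin(9*omega)/omega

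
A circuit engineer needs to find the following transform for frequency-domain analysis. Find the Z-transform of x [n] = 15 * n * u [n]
Z{n*u[n]} = z/(z-1)^2
By linearity: Z{15*n*u[n]} = 15z/(z-1)^2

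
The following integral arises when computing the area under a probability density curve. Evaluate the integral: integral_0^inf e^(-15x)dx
integral_0^inf e^(-15x) dx=[-1/15 * e^(-15x)]_0^inf
=0 - (-1/15)=1/15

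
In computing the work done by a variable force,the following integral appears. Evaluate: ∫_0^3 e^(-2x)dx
Antiderivative: (1/(-2))e^(-2x)
Evaluate: (1/(-2))(e^-6 - 1)

Answer: (e^-6 - 1)/(-2)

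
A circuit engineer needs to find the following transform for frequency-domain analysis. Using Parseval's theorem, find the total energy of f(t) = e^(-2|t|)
Parseval's theorem: E = integral |f(t)|^2 dt = (1/2pi) integral |F(omega)|^2 domega
E = integral_{-inf}^{inf} e^(-4|t|) dt = 2 * integral_0^inf e^(-4t) dt = 2/(2 * 2) = 1/2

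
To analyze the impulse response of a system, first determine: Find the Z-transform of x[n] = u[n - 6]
Using the time-shift property: Z{u[n-6]}=z^(-6)*z/(z-1)
=z^(-5)/(z-1)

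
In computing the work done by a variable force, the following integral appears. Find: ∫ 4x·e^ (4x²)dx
Let u=4x², du=8x dx
∫ (1/2)e^u du=e^u/2 + C

Answer: e^(4x²)/2 + C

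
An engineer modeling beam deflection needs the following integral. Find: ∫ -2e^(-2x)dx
Since d/dx[e^(-2x)] = -2e^(-2x), we get 1 e^(-2x)+C

Answer: e^(-2x)+C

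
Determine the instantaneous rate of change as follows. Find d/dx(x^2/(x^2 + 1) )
Quotient rule: (f/g)'=(f'g - fg')/g²
f=x^2, f'=2x
g=x^2 + 1, g'=2x

Answer: (2x·(x^2 + 1) - 2x^3)/(x^2 + 1)²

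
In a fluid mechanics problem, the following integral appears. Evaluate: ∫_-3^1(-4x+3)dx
Step 1: Find antiderivative F(x) = -2x^2+3x
Step 2: F(1) - F(-3) = 1 - (-27) = 28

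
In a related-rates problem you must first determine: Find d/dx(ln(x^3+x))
Chain rule: d/dx[ln(u)] = u'/u where u = x^3+x
u' = 3x^2+1

Answer: (3x^2+1)/(x^3+x)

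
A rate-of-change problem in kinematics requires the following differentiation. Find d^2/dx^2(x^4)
Apply power rule 2 times:
d^1: 4x^3
d^2: 12x^2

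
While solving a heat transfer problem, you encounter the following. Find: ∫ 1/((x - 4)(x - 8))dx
Partial fractions: 1/((x-4)(x-8))=A/(x-4) + B/(x-8)
A=-1/4, B=1/4
∫ [-1/4· 1/(x-4) + 1/4· 1/(x-8)] dx
=(1/4)[ln|x-8| - ln|x-4|] + C

Answer: (1/4)·ln|(x-8)/(x-4)| + C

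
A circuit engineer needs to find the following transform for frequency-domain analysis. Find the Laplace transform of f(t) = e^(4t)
L{e^(at)} = 1/(s-a)
L{e^(4t)} = 1/(s-4)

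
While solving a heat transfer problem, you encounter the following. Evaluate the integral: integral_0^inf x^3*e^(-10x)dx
This is a Gamma integral. Substitute u=10x (du=10 dx):
integral_0^inf x^3*e^(-10x) dx=(1/10^4) integral_0^inf u^3*e^(-u) du
=Gamma(4)/10^4=3!/10^4=6/10000

Answer: 3/5000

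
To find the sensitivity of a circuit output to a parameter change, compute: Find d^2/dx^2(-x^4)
Apply power rule 2 times:
d^1: -4x^3
d^2: -12x^2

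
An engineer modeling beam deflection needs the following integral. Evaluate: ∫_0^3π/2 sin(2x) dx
Antiderivative: -cos(2x)/2
Evaluate at bounds: [-cos(2·3π/2)/2] - [-cos(2·0)/2]
=(-(-1)+(1))/2=1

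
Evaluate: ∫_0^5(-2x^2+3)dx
Step 1: Find antiderivative F(x)=(-2/3)x^3 + 3x
Step 2: F(5) - F(0)=-205/3 - (0)=-205/3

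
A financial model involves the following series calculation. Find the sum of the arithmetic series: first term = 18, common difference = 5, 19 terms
Last term: a_n=18+(19-1)·5=108
Sum=n(a_1+a_n)/2=19(18+108)/2=1197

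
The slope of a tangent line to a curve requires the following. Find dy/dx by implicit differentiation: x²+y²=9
Differentiate both sides: 2x + 2y·(dy/dx)=0
Solve: dy/dx=-2x/(2y)=-x/y

Answer: dy/dx=-x/y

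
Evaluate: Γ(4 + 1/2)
Γ(n + 1/2) = (2n)!√π/(4^n·n!)
= 40320√π/(256·24) = (105/16)·√π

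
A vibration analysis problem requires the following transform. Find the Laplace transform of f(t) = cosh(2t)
L{cosh(at)} = s/(s²-a²)
L{cosh(2t)} = s/(s²-4)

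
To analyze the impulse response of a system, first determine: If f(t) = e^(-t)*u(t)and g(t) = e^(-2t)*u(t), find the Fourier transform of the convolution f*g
By the convolution theorem: F{f * g}=F(omega) * G(omega)
F(omega)=1/(1+j * omega), G(omega)=1/(2+j * omega)
F{f * g}=1/((1+j * omega)(2+j * omega))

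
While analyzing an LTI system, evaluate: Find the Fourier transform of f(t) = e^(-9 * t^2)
The Fourier transform of a Gaussian e^(-a * t^2) is sqrt(pi/a) * e^(-omega^2/(4a)).
With a=9: F(omega)=sqrt(pi)/3 * e^(-omega^2/36)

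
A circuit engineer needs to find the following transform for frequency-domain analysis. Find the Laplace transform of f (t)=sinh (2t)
L{sinh(at)} = a/(s²-a²)
L{sinh(2t)} = 2/(s²-4)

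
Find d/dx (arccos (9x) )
d/dx[arccos(u)]=-u'/√(1-u²), u=9x, u'=9

Answer: -9/√(1 - 81x²)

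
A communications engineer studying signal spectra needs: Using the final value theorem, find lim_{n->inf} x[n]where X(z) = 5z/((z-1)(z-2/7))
Final value theorem: lim x[n]=lim_{z->1} (z-1) * X(z)
(z-1) * X(z)=5z/(z-2/7)
As z->1: 5/(1 - 2/7)=5/(5/7)=7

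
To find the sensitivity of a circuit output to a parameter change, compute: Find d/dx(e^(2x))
Chain rule: d/dx[e^u]=e^u · u' where u=2x
u'=2

Answer: 2·e^(2x)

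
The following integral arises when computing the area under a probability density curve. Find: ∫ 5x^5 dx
Using power rule: ∫ 5x^5 dx=5/6 x^6 + C=(5/6)x^6 + C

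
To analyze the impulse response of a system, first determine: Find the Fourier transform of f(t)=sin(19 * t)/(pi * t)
sin(W * t)/(pi * t)=(W/pi) * sinc(W * t/pi) is the impulse response of the ideal low-pass filter with cutoff W (here W=19).
Its Fourier transform is a rectangular function:
F(omega)=1 for |omega| < 19, 0 otherwise

Answer: rect(omega/38) [i.e., 1 for |omega| < 19, 0 otherwise]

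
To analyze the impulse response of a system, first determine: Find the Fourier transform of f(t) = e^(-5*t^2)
The Fourier transform of a Gaussian e^(-a*t^2) is sqrt(pi/a)*e^(-omega^2/(4a)).
With a = 5: F(omega) = sqrt(pi/5)*e^(-omega^2/20)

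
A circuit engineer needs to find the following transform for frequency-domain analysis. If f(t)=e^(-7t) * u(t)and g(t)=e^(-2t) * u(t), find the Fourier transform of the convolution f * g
By the convolution theorem: F{f * g} = F(omega) * G(omega)
F(omega) = 1/(7 + j * omega), G(omega) = 1/(2 + j * omega)
F{f * g} = 1/((7 + j * omega)(2 + j * omega))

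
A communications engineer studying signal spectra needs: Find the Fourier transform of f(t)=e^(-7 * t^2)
The Fourier transform of a Gaussian e^(-a*t^2) is sqrt(pi/a)*e^(-omega^2/(4a)).
With a=7: F(omega)=sqrt(pi/7)*e^(-omega^2/28)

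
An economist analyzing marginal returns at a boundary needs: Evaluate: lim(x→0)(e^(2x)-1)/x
L'Hôpital (0/0): lim 2e^(2x)/1 = 2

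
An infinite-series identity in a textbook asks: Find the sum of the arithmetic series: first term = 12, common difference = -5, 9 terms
Last term: a_n = 12+(9-1)·-5 = -28
Sum = n(a_1+a_n)/2 = 9(12+(-28))/2 = -72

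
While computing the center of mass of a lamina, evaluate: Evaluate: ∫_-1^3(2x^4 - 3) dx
Step 1: Find antiderivative F(x) = (2/5)x^5-3x
Step 2: F(3) - F(-1) = 441/5 - (13/5) = 428/5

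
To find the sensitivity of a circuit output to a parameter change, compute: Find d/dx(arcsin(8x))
d/dx[arcsin(u)] = u'/√(1-u²), u = 8x, u' = 8

Answer: 8/√(1 - 64x²)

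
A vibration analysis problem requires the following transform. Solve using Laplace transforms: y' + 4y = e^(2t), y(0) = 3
Take L: sY - 3+4Y = 1/(s-2)
Y(s+4) = 1/(s-2)+3
Y = 1/((s-2)(s+4))+3/(s+4)
Partial fractions: 1/((s-2)(s+4)) = (1/6)/(s-2) - (1/6)/(s+4)
So Y = (1/6)/(s-2)+(17/6)/(s+4)
Inverse Laplace transform (L^(-1){1/(s-2)} = e^(2t), L^(-1){1/(s+4)} = e^(-4t)):

Answer: y(t) = (1/6)·e^(2t)+(17/6)·e^(-4t)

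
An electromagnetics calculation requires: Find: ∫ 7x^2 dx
Using power rule: ∫ 7x^2 dx=7/3 x^3 + C=(7/3)x^3 + C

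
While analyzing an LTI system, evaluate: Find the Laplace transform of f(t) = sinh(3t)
L{sinh(at)} = a/(s²-a²)
L{sinh(3t)} = 3/(s²-9)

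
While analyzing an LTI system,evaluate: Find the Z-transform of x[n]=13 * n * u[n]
Z{n * u[n]} = z/(z-1)^2
By linearity: Z{13 * n * u[n]} = 13z/(z-1)^2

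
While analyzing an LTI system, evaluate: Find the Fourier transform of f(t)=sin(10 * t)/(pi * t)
sin(W*t)/(pi*t) = (W/pi)*sinc(W*t/pi) is the impulse response of the ideal low-pass filter with cutoff W (here W = 10).
Its Fourier transform is a rectangular function:
F(omega) = 1 for |omega| < 10, 0 otherwise

Answer: rect(omega/20) [i.e., 1 for |omega| < 10, 0 otherwise]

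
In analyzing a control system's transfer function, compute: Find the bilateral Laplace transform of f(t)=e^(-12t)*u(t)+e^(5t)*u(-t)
For e^(-12t)*u(t): L = 1/(s + 12), Re(s) > -12
For e^(5t)*u(-t): L = -1/(s-5), Re(s) < 5
Combined: F(s) = 1/(s + 12) - 1/(s-5), -12 < Re(s) < 5

Answer: 1/(s + 12) - 1/(s-5), ROC: -12 < Re(s) < 5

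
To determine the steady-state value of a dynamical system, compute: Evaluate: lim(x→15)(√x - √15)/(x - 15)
Multiply by conjugate (√x + √15)/(√x + √15):
= (x - 15)/((x - 15)(√x + √15)) = 1/(√x + √15)
As x → 15: 1/(2√15)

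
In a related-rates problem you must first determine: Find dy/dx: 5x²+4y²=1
Differentiate: 10x + 8y·(dy/dx)=0
dy/dx=-10x/(8y)=-(5/4)·(x/y)

Answer: dy/dx=-(5/4)·(x/y)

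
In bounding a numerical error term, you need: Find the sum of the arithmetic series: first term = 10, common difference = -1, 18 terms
Last term: a_n = 10 + (18 - 1)·-1 = -7
Sum = n(a_1 + a_n)/2 = 18(10 + (-7))/2 = 27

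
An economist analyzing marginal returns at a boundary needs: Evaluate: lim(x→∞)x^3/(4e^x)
Apply L'Hôpital 3 times (∞/∞ each time):
Eventually get 3!/(4e^x) → 0

Answer: 0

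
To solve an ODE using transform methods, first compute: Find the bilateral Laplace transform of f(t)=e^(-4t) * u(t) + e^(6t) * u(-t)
For e^(-4t)*u(t): L=1/(s+4), Re(s) > -4
For e^(6t)*u(-t): L=-1/(s-6), Re(s) < 6
Combined: F(s)=1/(s+4)-1/(s-6), -4 < Re(s) < 6

Answer: 1/(s+4)-1/(s-6), ROC: -4 < Re(s) < 6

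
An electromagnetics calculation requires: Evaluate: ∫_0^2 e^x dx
Antiderivative: e^x
Evaluate: (e^2 - 1)

Answer: e^2 - 1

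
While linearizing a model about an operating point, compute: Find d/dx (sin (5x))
Chain rule: d/dx[sin(u)] = cos(u)·u' where u = 5x
u' = 5

Answer: 5·cos(5x)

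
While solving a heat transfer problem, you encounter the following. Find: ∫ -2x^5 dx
Using power rule: ∫ -2x^5 dx = -2/6 x^6 + C = (-1/3)x^6 + C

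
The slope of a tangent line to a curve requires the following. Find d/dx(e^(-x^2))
Chain rule: d/dx[e^u] = e^u · u' where u = -x^2
u' = -2x

Answer: -2x·e^(-x^2)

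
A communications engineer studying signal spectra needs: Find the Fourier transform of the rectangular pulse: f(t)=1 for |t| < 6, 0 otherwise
F(omega)=integral from -6 to 6 of e^(-j*omega*t) dt
=2*sin(6*omega)/omega=12*sinc(6*omega/pi)

Answer: 2*sin(6*omega)/omega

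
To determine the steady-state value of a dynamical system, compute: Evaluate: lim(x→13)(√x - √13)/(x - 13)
Multiply by conjugate (√x + √13)/(√x + √13):
=(x - 13)/((x - 13)(√x + √13))=1/(√x + √13)
As x → 13: 1/(2√13)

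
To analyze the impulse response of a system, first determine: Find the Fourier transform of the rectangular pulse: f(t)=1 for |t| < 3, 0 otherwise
F(omega) = integral from -3 to 3 of e^(-j * omega * t) dt
= 2 * sin(3 * omega)/omega = 6 * sinc(3 * omega/pi)

Answer: 2 * sin(3 * omega)/omega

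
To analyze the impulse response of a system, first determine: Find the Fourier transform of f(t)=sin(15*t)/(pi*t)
sin(W * t)/(pi * t) = (W/pi) * sinc(W * t/pi) is the impulse response of the ideal low-pass filter with cutoff W (here W = 15).
Its Fourier transform is a rectangular function:
F(omega) = 1 for |omega| < 15, 0 otherwise

Answer: rect(omega/30) [i.e., 1 for |omega| < 15, 0 otherwise]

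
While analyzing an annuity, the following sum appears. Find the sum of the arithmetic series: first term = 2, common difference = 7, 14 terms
Last term: a_n = 2 + (14 - 1)·7 = 93
Sum = n(a_1 + a_n)/2 = 14(2 + 93)/2 = 665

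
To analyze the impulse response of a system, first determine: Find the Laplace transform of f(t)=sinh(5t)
L{sinh(at)}=a/(s²-a²)
L{sinh(5t)}=5/(s²-25)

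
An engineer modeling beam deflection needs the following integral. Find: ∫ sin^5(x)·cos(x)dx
Let u=sin(x), du=cos(x) dx
∫ u^5 du=u^6/6 + C

Answer: sin^6(x)/6 + C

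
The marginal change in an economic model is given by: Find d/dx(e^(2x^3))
Chain rule: d/dx[e^u] = e^u · u' where u = 2x^3
u' = 6x^2

Answer: 6x^2·e^(2x^3)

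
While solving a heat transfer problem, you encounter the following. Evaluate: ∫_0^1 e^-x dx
Antiderivative: -e^-x
Evaluate: -(e^-1 - 1)

Answer: (e^-1 - 1)/(-1)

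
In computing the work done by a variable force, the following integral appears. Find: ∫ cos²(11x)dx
Using identity cos²(u) = (1 + cos(2u))/2:
∫ (1 + cos(22x))/2 dx = x/2 + sin(22x)/44 + C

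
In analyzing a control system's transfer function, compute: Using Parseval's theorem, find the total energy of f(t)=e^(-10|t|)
Parseval's theorem: E = integral |f(t)|^2 dt = (1/2pi) integral |F(omega)|^2 domega
E = integral_{-inf}^{inf} e^(-20|t|) dt = 2*integral_0^inf e^(-20t) dt = 2/(2*10) = 1/10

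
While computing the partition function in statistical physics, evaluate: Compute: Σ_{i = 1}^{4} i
Using formula: Σ i^1=n(n + 1)/2=4·5/2=10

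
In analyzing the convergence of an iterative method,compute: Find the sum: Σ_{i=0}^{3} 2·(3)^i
Geometric series: S=a(1 - r^n)/(1 - r)
a=2, r=3, n=4
S=2(1 - 81)/-2=80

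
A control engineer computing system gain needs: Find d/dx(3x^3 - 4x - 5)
Power rule: d/dx(ax^n) = n·a·x^(n-1)
Term by term: 9·x^2-4

Answer: 9x^2-4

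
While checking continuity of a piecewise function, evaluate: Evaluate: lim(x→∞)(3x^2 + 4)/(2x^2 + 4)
Divide numerator and denominator by x^2:
lim (3 + 4/x^2)/(2 + 4/x^2)=3/2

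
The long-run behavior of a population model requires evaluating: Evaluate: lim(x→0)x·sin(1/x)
Squeeze theorem: -|x| ≤ x·sin(1/x) ≤ |x|
Since x → 0 as x → 0, by squeeze theorem the limit is 0

Answer: 0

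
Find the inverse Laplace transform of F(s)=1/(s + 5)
L^(-1){1/(s-a)} = c·e^(at)
Here a = -5, c = 1

Answer: e^(-5t)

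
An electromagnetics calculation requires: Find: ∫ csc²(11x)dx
Since d/dx[-cot(11x)] = 11csc²(11x), integral = -cot(11x)/11+C

Answer: (-1/11)cot(11x)+C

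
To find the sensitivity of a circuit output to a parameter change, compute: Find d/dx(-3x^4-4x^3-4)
Power rule: d/dx(ax^n)=n·a·x^(n-1)
Term by term: -12·x^3 - 12·x^2

Answer: -12x^3 - 12x^2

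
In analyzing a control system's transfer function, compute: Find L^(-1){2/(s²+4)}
L^(-1){w/(s² + w²)}=sin(wt)
Here w=2

Answer: sin(2t)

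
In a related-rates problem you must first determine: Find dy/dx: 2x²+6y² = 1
Differentiate: 4x+12y·(dy/dx)=0
dy/dx=-4x/(12y)=-(1/3)·(x/y)

Answer: dy/dx=-(1/3)·(x/y)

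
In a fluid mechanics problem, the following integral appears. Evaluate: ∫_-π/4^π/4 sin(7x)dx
Antiderivative: -cos(7x)/7
Evaluate at bounds: [-cos(7·π/4)/7] - [-cos(7·-π/4)/7]
= (-(√2/2) + (√2/2))/7 = 0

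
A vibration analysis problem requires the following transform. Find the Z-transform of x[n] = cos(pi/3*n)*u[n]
Z{cos(w0*n)*u[n]}=z(z - cos(w0))/(z^2-2z*cos(w0)+1)
With w0=pi/3: X(z)=z(z - cos(pi/3))/(z^2-2z*cos(pi/3)+1)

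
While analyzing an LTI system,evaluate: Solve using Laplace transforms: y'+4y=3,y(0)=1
Take L of both sides: sY(s)-1+4Y(s)=3/s
Y(s)(s+4)=3/s+1
Y(s)=3/(s(s+4))+1/(s+4)
Partial fractions: 3/(s(s+4))=(3/4)/s - (3/4)/(s+4)
So Y(s)=(3/4)/s+(1/4)/(s+4)
Inverse transform (L^(-1){1/s}=1, L^(-1){1/(s+4)}=e^(-4t)):

Answer: y(t)=3/4+(1/4)·e^(-4t)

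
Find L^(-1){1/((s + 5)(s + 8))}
Partial fractions: 1/((s + 5)(s + 8)) = A/(s + 5) + B/(s + 8)
Cover-up: A = 1/(s + 8)|_{s = -5} = 1/3; B = 1/(s + 5)|_{s = -8} = -1/3
L^(-1) = (1/3)e^(-5t) - (1/3)e^(-8t)

Answer: (1/3)(e^(-5t) - e^(-8t))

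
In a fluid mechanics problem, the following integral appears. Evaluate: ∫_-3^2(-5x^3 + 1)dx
Step 1: Find antiderivative F(x)=(-5/4)x^4+x
Step 2: F(2) - F(-3)=-18 - (-417/4)=345/4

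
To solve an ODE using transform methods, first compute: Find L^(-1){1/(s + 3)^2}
L^(-1){1/(s-a)^n}=t^(n-1)·e^(at)/(n-1)!
Here a=-3, n=2: t^1·e^(-3t)/1

Answer: t·e^(-3t)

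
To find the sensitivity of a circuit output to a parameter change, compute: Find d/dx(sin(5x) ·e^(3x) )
Product rule: (fg)'=f'g + fg'
f=sin(5x), f'=5·cos(5x)
g=e^(3x), g'=3·e^(3x)

Answer: 5·cos(5x)·e^(3x) + 3·sin(5x)·e^(3x)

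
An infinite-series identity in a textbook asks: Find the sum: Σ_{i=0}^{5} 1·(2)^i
Geometric series: S = a(1 - r^n)/(1 - r)
a = 1, r = 2, n = 6
S = 1(1-64)/-1 = 63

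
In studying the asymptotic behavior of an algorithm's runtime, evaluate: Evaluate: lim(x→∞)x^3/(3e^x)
Apply L'Hôpital 3 times (∞/∞ each time):
Eventually get 3!/(3e^x) → 0

Answer: 0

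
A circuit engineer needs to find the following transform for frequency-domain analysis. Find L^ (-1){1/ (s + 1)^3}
L^(-1){1/(s-a)^n} = t^(n-1)·e^(at)/(n-1)!
Here a = -1, n = 3: t^2·e^(-t)/2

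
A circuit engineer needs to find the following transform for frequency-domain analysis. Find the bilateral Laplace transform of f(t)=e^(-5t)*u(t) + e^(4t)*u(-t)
For e^(-5t)*u(t): L=1/(s+5), Re(s) > -5
For e^(4t)*u(-t): L=-1/(s-4), Re(s) < 4
Combined: F(s)=1/(s+5)-1/(s-4), -5 < Re(s) < 4

Answer: 1/(s+5)-1/(s-4), ROC: -5 < Re(s) < 4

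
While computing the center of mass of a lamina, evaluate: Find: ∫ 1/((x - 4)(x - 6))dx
Partial fractions: 1/((x-4)(x-6)) = A/(x-4) + B/(x-6)
A = -1/2, B = 1/2
∫ [-1/2· 1/(x-4) + 1/2· 1/(x-6)] dx
= (1/2)[ln|x-6| - ln|x-4|] + C

Answer: (1/2)·ln|(x-6)/(x-4)| + C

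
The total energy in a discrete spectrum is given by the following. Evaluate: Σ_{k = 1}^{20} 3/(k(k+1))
Partial fractions: 3/(k(k+1))=3/k - 3/(k+1)
Telescoping sum: 3(1-1/21)=3·20/21

Answer: 20/7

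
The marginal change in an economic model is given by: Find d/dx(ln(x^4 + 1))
Chain rule: d/dx[ln(u)]=u'/u where u=x^4 + 1
u'=4x^3

Answer: (4x^3)/(x^4 + 1)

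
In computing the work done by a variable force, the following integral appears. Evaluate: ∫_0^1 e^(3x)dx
Antiderivative: (1/3)e^(3x)
Evaluate: (1/3)(e^3 - 1)

Answer: (e^3 - 1)/3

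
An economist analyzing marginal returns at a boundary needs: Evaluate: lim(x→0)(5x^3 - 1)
Polynomial is continuous, so substitute x=0:
5·0^3 - 1=-1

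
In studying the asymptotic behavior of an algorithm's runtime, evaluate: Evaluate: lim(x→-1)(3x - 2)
Polynomial is continuous, so substitute x = -1:
3·(-1) - 2 = -5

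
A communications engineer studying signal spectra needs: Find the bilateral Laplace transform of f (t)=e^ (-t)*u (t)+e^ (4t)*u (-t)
For e^(-t) * u(t): L=1/(s + 1), Re(s) > -1
For e^(4t) * u(-t): L=-1/(s-4), Re(s) < 4
Combined: F(s)=1/(s + 1) - 1/(s-4), -1 < Re(s) < 4

Answer: 1/(s + 1) - 1/(s-4), ROC: -1 < Re(s) < 4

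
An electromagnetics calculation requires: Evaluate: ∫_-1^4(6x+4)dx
Step 1: Find antiderivative F(x) = 3x^2+4x
Step 2: F(4) - F(-1) = 64 - (-1) = 65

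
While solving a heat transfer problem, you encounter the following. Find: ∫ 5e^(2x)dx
Since d/dx[e^(2x)] = 2e^(2x), we get 5/2 e^(2x) + C

Answer: (5/2)e^(2x) + C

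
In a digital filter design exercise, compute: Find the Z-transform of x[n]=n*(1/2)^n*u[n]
Using the property Z{n * a^n * u[n]} = az/(z-a)^2
With a = 1/2: X(z) = (1/2)z/(z - 1/2)^2, |z| > 1/2

Answer: (1/2)z/(z - 1/2)^2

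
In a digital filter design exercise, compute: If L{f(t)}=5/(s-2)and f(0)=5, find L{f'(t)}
L{f'(t)} = s·F(s) - f(0) = 5s/(s-2) - 5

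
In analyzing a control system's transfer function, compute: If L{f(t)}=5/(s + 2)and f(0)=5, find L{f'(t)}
L{f'(t)} = s·F(s) - f(0) = 5s/(s+2)-5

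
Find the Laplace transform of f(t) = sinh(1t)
L{sinh(at)}=a/(s²-a²)
L{sinh(1t)}=1/(s²-1)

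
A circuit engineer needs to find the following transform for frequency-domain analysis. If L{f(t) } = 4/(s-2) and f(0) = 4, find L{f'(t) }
L{f'(t)}=s·F(s) - f(0)=4s/(s-2)-4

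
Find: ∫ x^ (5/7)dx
Power rule: ∫ x^(5/7) dx=x^(12/7)/(12/7) + C

Answer: (7/12)·x^(12/7) + C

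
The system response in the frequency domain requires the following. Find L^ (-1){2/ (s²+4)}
L^(-1){w/(s²+w²)} = sin(wt)
Here w = 2

Answer: sin(2t)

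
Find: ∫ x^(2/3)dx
Power rule: ∫ x^(2/3) dx = x^(5/3)/(5/3)+C

Answer: (3/5)·x^(5/3)+C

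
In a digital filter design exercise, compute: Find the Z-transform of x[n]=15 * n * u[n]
Z{n * u[n]}=z/(z-1)^2
By linearity: Z{15 * n * u[n]}=15z/(z-1)^2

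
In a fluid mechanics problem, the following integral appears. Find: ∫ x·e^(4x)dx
Integration by parts: u=x, dv=e^(4x) dx
du=dx, v=e^(4x)/4
=x·e^(4x)/4 - ∫ e^(4x)/4 dx
=x·e^(4x)/4 - e^(4x)/16+C

Answer: e^(4x)(x/4-1/16)+C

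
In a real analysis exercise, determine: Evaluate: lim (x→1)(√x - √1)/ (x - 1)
Multiply by conjugate (√x+√1)/(√x+√1):
= (x - 1)/((x - 1)(√x+√1)) = 1/(√x+√1)
As x → 1: 1/(2√1)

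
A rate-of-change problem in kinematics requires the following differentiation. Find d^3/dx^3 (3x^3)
Apply power rule 3 times:
d^1: 9x^2
d^2: 18x
d^3: 18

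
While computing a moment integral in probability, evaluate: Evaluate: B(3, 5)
B(x,y)=Γ(x)Γ(y)/Γ(x + y)=(x-1)!(y-1)!/(x + y-1)!
B(3,5)=2!·4!/7!=1/105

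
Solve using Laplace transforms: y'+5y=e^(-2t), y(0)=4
Take L: sY - 4 + 5Y = 1/(s + 2)
Y(s + 5) = 1/(s + 2) + 4
Y = 1/((s + 2)(s + 5)) + 4/(s + 5)
Partial fractions: 1/((s + 2)(s + 5)) = (1/3)/(s + 2) - (1/3)/(s + 5)
So Y = (1/3)/(s + 2) + (11/3)/(s + 5)
Inverse Laplace transform (L^(-1){1/(s + 2)} = e^(-2t), L^(-1){1/(s + 5)} = e^(-5t)):

Answer: y(t) = (1/3)·e^(-2t) + (11/3)·e^(-5t)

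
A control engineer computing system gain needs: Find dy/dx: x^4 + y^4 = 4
Differentiate: 4x^3 + 4y^3·(dy/dx)=0
dy/dx=-4x^3/(4y^3)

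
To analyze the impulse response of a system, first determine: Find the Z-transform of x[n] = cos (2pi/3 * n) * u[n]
Z{cos(w0*n)*u[n]}=z(z - cos(w0))/(z^2-2z*cos(w0)+1)
With w0=2pi/3: X(z)=z(z - cos(2pi/3))/(z^2-2z*cos(2pi/3)+1)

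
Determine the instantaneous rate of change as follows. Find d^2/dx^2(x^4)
Apply power rule 2 times:
d^1: 4x^3
d^2: 12x^2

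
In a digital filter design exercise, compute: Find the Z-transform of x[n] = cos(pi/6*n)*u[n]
Z{cos(w0*n)*u[n]}=z(z - cos(w0))/(z^2 - 2z*cos(w0) + 1)
With w0=pi/6: X(z)=z(z - cos(pi/6))/(z^2 - 2z*cos(pi/6) + 1)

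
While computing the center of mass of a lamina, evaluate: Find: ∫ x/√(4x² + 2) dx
Let u = 4x²+2, du = 8x dx
∫ (1/8)·u^(-1/2) du = √u/4+C

Answer: √(4x²+2)/4+C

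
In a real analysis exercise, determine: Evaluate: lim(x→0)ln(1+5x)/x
L'Hôpital (0/0): lim 5/(1+5x) / 1=5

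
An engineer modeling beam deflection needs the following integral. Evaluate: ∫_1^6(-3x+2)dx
Step 1: Find antiderivative F(x)=(-3/2)x^2 + 2x
Step 2: F(6) - F(1)=-42 - (1/2)=-85/2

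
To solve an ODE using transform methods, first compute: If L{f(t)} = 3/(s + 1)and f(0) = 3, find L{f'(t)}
L{f'(t)} = s·F(s) - f(0) = 3s/(s + 1) - 3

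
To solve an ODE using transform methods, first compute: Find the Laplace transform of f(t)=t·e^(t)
L{t·e^(at)}=1/(s-a)²
L{t·e^(t)}=1/(s-1)²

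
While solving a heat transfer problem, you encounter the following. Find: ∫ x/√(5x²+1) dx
Let u = 5x²+1, du = 10x dx
∫ (1/10)·u^(-1/2) du = √u/5+C

Answer: √(5x²+1)/5+C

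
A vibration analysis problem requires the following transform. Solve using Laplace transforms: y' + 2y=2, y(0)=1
Take L of both sides: sY(s)-1+2Y(s) = 2/s
Y(s)(s+2) = 2/s+1
Y(s) = 2/(s(s+2))+1/(s+2)
Partial fractions: 2/(s(s+2)) = 1/s - 1/(s+2)
So Y(s) = 1/s
Inverse transform (L^(-1){1/s} = 1, L^(-1){1/(s+2)} = e^(-2t)):

Answer: y(t) = 1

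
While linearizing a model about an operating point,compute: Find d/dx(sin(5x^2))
Chain rule: d/dx[sin(u)]=cos(u)·u' where u=5x^2
u'=10x

Answer: 10x·cos(5x^2)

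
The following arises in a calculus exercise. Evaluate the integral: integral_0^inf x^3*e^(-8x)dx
This is a Gamma integral. Substitute u=8x (du=8 dx):
integral_0^inf x^3*e^(-8x) dx=(1/8^4) integral_0^inf u^3*e^(-u) du
=Gamma(4)/8^4=3!/8^4=6/4096

Answer: 3/2048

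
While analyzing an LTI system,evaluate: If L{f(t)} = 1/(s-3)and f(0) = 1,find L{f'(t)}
L{f'(t)} = s·F(s) - f(0) = s/(s-3)-1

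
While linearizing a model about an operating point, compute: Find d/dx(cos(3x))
Chain rule: d/dx[cos(u)]=-sin(u)·u' where u=3x
u'=3

Answer: -3·sin(3x)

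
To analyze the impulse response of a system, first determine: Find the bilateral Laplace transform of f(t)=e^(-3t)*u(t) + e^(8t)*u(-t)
For e^(-3t) * u(t): L = 1/(s+3), Re(s) > -3
For e^(8t) * u(-t): L = -1/(s-8), Re(s) < 8
Combined: F(s) = 1/(s+3)-1/(s-8), -3 < Re(s) < 8

Answer: 1/(s+3)-1/(s-8), ROC: -3 < Re(s) < 8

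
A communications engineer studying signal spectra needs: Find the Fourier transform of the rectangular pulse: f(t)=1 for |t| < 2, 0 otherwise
F(omega)=integral from -2 to 2 of e^(-j * omega * t) dt
=2 * sin(2 * omega)/omega=4 * sinc(2 * omega/pi)

Answer: 2 * sin(2 * omega)/omega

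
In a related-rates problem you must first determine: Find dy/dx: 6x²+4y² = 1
Differentiate: 12x+8y·(dy/dx) = 0
dy/dx = -12x/(8y) = -(3/2)·(x/y)

Answer: dy/dx = -(3/2)·(x/y)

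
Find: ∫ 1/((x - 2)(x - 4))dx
Partial fractions: 1/((x-2)(x-4)) = A/(x-2) + B/(x-4)
A = -1/2, B = 1/2
∫ [-1/2· 1/(x-2) + 1/2· 1/(x-4)] dx
= (1/2)[ln|x-4| - ln|x-2|] + C

Answer: (1/2)·ln|(x-4)/(x-2)| + C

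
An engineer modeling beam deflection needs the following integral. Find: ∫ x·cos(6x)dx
By parts: u=x, dv=cos(6x) dx
du=dx, v=sin(6x)/6
=x·sin(6x)/6 + cos(6x)/6² + C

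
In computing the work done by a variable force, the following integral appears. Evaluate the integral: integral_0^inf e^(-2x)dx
integral_0^inf e^(-2x) dx=[-1/2*e^(-2x)]_0^inf
=0 - (-1/2)=1/2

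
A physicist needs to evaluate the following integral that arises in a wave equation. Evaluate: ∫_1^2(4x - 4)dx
Step 1: Find antiderivative F(x)=2x^2-4x
Step 2: F(2) - F(1)=0 - (-2)=2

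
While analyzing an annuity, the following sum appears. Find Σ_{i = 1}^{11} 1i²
=1·n(n+1)(2n+1)/6=1·11·12·23/6=506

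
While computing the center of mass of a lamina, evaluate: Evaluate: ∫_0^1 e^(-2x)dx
Antiderivative: (1/(-2))e^(-2x)
Evaluate: (1/(-2))(e^-2 - 1)

Answer: (e^-2 - 1)/(-2)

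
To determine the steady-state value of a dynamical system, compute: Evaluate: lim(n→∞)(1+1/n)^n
This is the definition of e^1: lim(1 + 1/n)^n=e^1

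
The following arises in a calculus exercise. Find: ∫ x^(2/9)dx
Power rule: ∫ x^(2/9) dx = x^(11/9)/(11/9) + C

Answer: (9/11)·x^(11/9) + C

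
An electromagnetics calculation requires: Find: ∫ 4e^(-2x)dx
Since d/dx[e^(-2x)] = -2e^(-2x), we get -2 e^(-2x)+C

Answer: -2e^(-2x)+C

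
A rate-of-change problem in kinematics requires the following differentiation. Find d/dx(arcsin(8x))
d/dx[arcsin(u)] = u'/√(1-u²), u = 8x, u' = 8

Answer: 8/√(1-64x²)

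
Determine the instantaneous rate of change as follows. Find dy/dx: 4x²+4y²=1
Differentiate: 8x + 8y·(dy/dx)=0
dy/dx=-8x/(8y)=-1·(x/y)

Answer: dy/dx=-1·(x/y)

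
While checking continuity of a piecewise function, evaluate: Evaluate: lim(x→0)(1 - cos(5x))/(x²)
Using 1-cos(u) ≈ u²/2 for small u:
(1-cos(5x)) ≈ (5x)²/2 = 25x²/2
So limit = 25/(2·1) = 25/2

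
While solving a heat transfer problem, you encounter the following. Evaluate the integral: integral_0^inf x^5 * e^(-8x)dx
This is a Gamma integral. Substitute u = 8x (du = 8 dx):
integral_0^inf x^5*e^(-8x) dx = (1/8^6) integral_0^inf u^5*e^(-u) du
= Gamma(6)/8^6 = 5!/8^6 = 120/262144

Answer: 15/32768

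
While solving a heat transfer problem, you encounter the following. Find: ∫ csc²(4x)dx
Since d/dx[-cot(4x)]=4csc²(4x), integral=-cot(4x)/4 + C

Answer: (-1/4)cot(4x) + C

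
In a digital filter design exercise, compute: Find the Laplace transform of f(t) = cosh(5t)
L{cosh(at)} = s/(s²-a²)
L{cosh(5t)} = s/(s²-25)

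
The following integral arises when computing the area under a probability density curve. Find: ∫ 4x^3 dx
Using power rule: ∫ 4x^3 dx=4/4 x^4+C=x^4+C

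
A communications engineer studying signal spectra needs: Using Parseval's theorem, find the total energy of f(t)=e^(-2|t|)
Parseval's theorem: E=integral |f(t)|^2 dt=(1/2pi) integral |F(omega)|^2 domega
E=integral_{-inf}^{inf} e^(-4|t|) dt=2 * integral_0^inf e^(-4t) dt=2/(2 * 2)=1/2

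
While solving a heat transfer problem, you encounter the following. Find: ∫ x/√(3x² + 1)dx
Let u = 3x²+1, du = 6x dx
∫ (1/6)·u^(-1/2) du = √u/3+C

Answer: √(3x²+1)/3+C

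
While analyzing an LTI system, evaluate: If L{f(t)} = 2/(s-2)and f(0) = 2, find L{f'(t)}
L{f'(t)}=s·F(s) - f(0)=2s/(s-2) - 2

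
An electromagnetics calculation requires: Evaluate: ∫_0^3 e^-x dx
Antiderivative: -e^-x
Evaluate: -(e^-3 - 1)

Answer: (e^-3 - 1)/(-1)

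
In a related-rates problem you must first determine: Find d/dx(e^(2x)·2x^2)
Product rule: (fg)'=f'g + fg'
f=e^(2x), f'=2·e^(2x)
g=2x^2, g'=4x

Answer: 4·e^(2x)·x^2 + 4·e^(2x)·x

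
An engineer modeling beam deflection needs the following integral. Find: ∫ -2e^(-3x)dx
Since d/dx[e^(-3x)]=-3e^(-3x), we get 2/3 e^(-3x) + C

Answer: (2/3)e^(-3x) + C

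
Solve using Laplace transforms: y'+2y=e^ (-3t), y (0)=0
Take L: sY - 0 + 2Y = 1/(s + 3)
Y(s + 2) = 1/(s + 3) + 0
Y = 1/((s + 3)(s + 2)) + 0/(s + 2)
Partial fractions: 1/((s + 3)(s + 2)) = -1/(s + 3) + 1/(s + 2)
So Y = -1/(s + 3) + 1/(s + 2)
Inverse Laplace transform (L^(-1){1/(s + 3)} = e^(-3t), L^(-1){1/(s + 2)} = e^(-2t)):

Answer: y(t) = -1·e^(-3t) + e^(-2t)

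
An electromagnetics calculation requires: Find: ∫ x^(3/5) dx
Power rule: ∫ x^(3/5) dx=x^(8/5)/(8/5) + C

Answer: (5/8)·x^(8/5) + C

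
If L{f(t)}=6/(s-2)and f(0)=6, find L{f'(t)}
L{f'(t)} = s·F(s) - f(0) = 6s/(s-2) - 6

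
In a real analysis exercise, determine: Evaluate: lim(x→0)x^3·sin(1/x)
Squeeze theorem: -|x^3| ≤ x^3·sin(1/x) ≤ |x^3|
Since x^3 → 0 as x → 0, by squeeze theorem the limit is 0

Answer: 0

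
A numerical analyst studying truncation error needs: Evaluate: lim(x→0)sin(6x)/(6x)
L'Hôpital (0/0): lim 6cos(6x)/6 = 6/6

Answer: 1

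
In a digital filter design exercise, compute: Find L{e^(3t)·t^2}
First shifting: L{e^(at)f(t)} = F(s-a)
L{t^2} = 2/s^3
Shift s → s-3: 2/(s-3)^3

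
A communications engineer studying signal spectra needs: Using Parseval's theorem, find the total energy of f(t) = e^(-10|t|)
Parseval's theorem: E = integral |f(t)|^2 dt = (1/2pi) integral |F(omega)|^2 domega
E = integral_{-inf}^{inf} e^(-20|t|) dt = 2*integral_0^inf e^(-20t) dt = 2/(2*10) = 1/10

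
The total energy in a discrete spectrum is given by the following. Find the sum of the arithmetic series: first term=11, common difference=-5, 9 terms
Last term: a_n = 11 + (9 - 1)·-5 = -29
Sum = n(a_1 + a_n)/2 = 9(11 + (-29))/2 = -81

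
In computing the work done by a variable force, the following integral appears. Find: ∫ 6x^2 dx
Using power rule: ∫ 6x^2 dx=6/3 x^3 + C=2x^3 + C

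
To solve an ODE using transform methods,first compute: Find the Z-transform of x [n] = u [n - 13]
Using the time-shift property: Z{u[n-13]} = z^(-13) * z/(z-1)
= z^(-12)/(z-1)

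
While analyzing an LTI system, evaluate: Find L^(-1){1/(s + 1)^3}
L^(-1){1/(s-a)^n} = t^(n-1)·e^(at)/(n-1)!
Here a = -1, n = 3: t^2·e^(-t)/2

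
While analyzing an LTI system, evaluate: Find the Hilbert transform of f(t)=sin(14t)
The Hilbert transform shifts each frequency component by -pi/2.
H{sin(wt)}=-cos(wt)
With w=14: H{sin(14t)}=-cos(14t)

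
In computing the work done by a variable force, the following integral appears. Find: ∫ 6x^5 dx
Using power rule: ∫ 6x^5 dx=6/6 x^6 + C=x^6 + C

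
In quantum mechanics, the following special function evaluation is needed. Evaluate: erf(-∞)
erf(-∞)=-1 (the error function is odd, so erf(-∞)=-erf(∞)=-1)

Answer: -1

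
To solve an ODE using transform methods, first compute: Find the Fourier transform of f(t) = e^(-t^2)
The Fourier transform of a Gaussian e^(-t^2) is sqrt(pi)*e^(-omega^2/4).
With a=1: F(omega)=sqrt(pi)*e^(-omega^2/4)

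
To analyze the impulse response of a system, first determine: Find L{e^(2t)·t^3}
First shifting: L{e^(at)f(t)}=F(s-a)
L{t^3}=6/s^4
Shift s → s-2: 6/(s-2)^4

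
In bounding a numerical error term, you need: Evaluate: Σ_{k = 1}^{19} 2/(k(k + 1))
Partial fractions: 2/(k(k+1))=2/k - 2/(k+1)
Telescoping sum: 2(1-1/20)=2·19/20

Answer: 19/10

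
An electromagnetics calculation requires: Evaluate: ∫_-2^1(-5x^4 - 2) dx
Step 1: Find antiderivative F(x) = -x^5-2x
Step 2: F(1) - F(-2) = -3 - (36) = -39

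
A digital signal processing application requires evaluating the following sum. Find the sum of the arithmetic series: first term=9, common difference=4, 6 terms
Last term: a_n = 9 + (6 - 1)·4 = 29
Sum = n(a_1 + a_n)/2 = 6(9 + 29)/2 = 114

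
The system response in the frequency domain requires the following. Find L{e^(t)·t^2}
First shifting: L{e^(at)f(t)}=F(s-a)
L{t^2}=2/s^3
Shift s → s-1: 2/(s-1)^3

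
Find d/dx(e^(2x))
Chain rule: d/dx[e^u]=e^u · u' where u=2x
u'=2

Answer: 2·e^(2x)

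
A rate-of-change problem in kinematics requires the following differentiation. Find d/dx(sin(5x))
Chain rule: d/dx[sin(u)]=cos(u)·u' where u=5x
u'=5

Answer: 5·cos(5x)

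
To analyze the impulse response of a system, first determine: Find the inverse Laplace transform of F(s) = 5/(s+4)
L^(-1){5/(s-a)} = c·e^(at)
Here a = -4, c = 5

Answer: 5e^(-4t)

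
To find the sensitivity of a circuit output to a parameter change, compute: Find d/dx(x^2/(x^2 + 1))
Quotient rule: (f/g)' = (f'g - fg')/g²
f = x^2, f' = 2x
g = x^2+1, g' = 2x

Answer: (2x·(x^2+1)-2x^3)/(x^2+1)²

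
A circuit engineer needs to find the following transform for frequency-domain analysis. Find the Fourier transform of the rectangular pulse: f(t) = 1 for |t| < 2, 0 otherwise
F(omega) = integral from -2 to 2 of e^(-j*omega*t) dt
= 2*sin(2*omega)/omega = 4*sinc(2*omega/pi)

Answer: 2*sin(2*omega)/omega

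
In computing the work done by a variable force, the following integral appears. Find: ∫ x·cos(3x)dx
By parts: u = x, dv = cos(3x) dx
du = dx, v = sin(3x)/3
= x·sin(3x)/3+cos(3x)/3²+C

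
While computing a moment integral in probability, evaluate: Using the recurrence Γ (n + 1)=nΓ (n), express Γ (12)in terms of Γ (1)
Γ(12) = 11Γ(11) = 11·10Γ(10) = ... = 11!·Γ(1) = 39916800·Γ(1)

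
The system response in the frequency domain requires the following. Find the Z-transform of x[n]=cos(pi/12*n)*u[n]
Z{cos(w0 * n) * u[n]}=z(z - cos(w0))/(z^2-2z * cos(w0)+1)
With w0=pi/12: X(z)=z(z - cos(pi/12))/(z^2-2z * cos(pi/12)+1)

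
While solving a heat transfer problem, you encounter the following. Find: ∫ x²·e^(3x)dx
Integration by parts twice:
First: u=x², dv=e^(3x) dx => x²e^(3x)/3 - (2/3)∫ xe^(3x) dx
Second (∫ xe^(3x) dx): xe^(3x)/3 - e^(3x)/9
Combining: e^(3x)(x²/3-2x/9+2/27)+C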